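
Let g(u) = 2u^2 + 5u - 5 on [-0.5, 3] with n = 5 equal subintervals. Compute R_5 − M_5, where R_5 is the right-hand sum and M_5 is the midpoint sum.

R_5 = 35.28.
M_5 = 22.1725.
R_5 − M_5 = 13.1075.

13.1075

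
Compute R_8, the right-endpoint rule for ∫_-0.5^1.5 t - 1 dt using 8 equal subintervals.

Δt = (1.5 − (-0.5))/8 = 0.25.
Right endpoints: -0.25, 0, 0.25, 0.5, 0.75, 1, 1.25, 1.5.
f(-0.25) = -1.25, f(0) = -1, f(0.25) = -0.75, f(0.5) = -0.5, f(0.75) = -0.25, f(1) = 0, f(1.25) = 0.25, f(1.5) = 0.5.
Sum = Δt · [f(-0.25) + f(0) + f(0.25) + ...].
Sum = -0.75.

-0.75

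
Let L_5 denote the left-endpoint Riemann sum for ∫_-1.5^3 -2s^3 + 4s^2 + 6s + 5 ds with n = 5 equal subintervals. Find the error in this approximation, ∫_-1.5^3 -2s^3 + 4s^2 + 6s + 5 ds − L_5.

-2.73375

Exact integral: ∫_-1.5^3 f(s) ds = 45.28125.
L_5 = 48.015.
Error = 45.28125 − 48.015 = -2.73375.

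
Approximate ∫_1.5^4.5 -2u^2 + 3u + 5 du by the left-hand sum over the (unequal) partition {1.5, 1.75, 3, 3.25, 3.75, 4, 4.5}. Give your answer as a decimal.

-8.25

Subinterval widths: 0.25, 1.25, 0.25, 0.5, 0.25, 0.5.
Left endpoints: 1.5, 1.75, 3, 3.25, 3.75, 4.
f(1.5) = 5, f(1.75) = 4.125, f(3) = -4, f(3.25) = -6.375, f(3.75) = -11.875, f(4) = -15.
Sum = Σ Δu_i · f(u_i).
Sum = -8.25.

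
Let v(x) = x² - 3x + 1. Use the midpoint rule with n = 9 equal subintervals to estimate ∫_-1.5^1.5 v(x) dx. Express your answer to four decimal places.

Δx = (1.5 − (-1.5))/9 = 1/3.
Midpoints: -4/3, -1, -2/3, -1/3, 0, 1/3, 2/3, 1, 4/3.
v(-4/3) = 61/9, v(-1) = 5, v(-2/3) = 31/9, v(-1/3) = 19/9, v(0) = 1, v(1/3) = 1/9, v(2/3) = -5/9, v(1) = -1, v(4/3) = -11/9.
Sum = Δx · [v(-4/3) + v(-1) + v(-2/3) + ...].
Sum ≈ 5.2222.

5.2222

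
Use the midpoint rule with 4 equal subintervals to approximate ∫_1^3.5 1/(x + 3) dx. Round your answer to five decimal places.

0.48488

Δx = (3.5 − 1)/4 = 0.625.
Midpoints: 1.3125, 1.9375, 2.5625, 3.1875.
f(1.3125) = 16/69, f(1.9375) = 16/79, f(2.5625) = 16/89, f(3.1875) = 16/99.
Sum = Δx · [f(1.3125) + f(1.9375) + f(2.5625) + f(3.1875)].
Sum ≈ 0.48488.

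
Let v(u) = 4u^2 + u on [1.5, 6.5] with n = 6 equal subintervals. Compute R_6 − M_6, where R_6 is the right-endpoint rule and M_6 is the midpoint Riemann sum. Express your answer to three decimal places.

72.222

R_6 ≈ 452.73148.
M_6 ≈ 380.50926.
R_6 − M_6 ≈ 72.222.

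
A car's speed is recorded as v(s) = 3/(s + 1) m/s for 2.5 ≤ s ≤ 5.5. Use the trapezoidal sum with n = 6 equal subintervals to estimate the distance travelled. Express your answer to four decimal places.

1.8607

Δs = (5.5 − 2.5)/6 = 0.5.
v(2.5) = 6/7, v(3) = 0.75, v(3.5) = 2/3, v(4) = 0.6, v(4.5) = 6/11, v(5) = 0.5, v(5.5) = 6/13.
T_6 = (Δs/2)·[v(s_0) + 2v(s_1) + ... + 2v(s_{5}) + v(s_6)].
Sum ≈ 1.8607.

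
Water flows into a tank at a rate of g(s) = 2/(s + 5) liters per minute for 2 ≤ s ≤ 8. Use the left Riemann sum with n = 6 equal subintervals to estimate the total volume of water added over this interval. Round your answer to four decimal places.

1.3064

Δs = (8 − 2)/6 = 1.
Left endpoints: 2, 3, 4, 5, 6, 7.
g(2) = 2/7, g(3) = 0.25, g(4) = 2/9, g(5) = 0.2, g(6) = 2/11, g(7) = 1/6.
Sum = Δs · [g(2) + g(3) + g(4) + ...].
Sum ≈ 1.3064.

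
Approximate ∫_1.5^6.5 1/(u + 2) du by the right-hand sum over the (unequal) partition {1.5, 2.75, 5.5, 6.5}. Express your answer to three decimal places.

0.747

Subinterval widths: 1.25, 2.75, 1.
Right endpoints: 2.75, 5.5, 6.5.
f(2.75) = 4/19, f(5.5) = 2/15, f(6.5) = 2/17.
Sum = Σ Δu_i · f(u_i).
Sum ≈ 0.747.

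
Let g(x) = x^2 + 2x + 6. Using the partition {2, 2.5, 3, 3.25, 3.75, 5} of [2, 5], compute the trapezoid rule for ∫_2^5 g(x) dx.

78.390625

Subinterval widths: 0.5, 0.5, 0.25, 0.5, 1.25.
g(2) = 14, g(2.5) = 17.25, g(3) = 21, g(3.25) = 23.0625, g(3.75) = 27.5625, g(5) = 41.
On each subinterval the trapezoid contributes (Δx_i/2)·[g(x_{i-1}) + g(x_i)].
Sum = 78.390625.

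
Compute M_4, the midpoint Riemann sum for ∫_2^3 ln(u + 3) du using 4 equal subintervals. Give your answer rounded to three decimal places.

1.703

Δu = (3 − 2)/4 = 0.25.
Midpoints: 2.125, 2.375, 2.625, 2.875.
f(2.125) ≈ 1.634, f(2.375) ≈ 1.682, f(2.625) ≈ 1.727, f(2.875) ≈ 1.771.
Sum = Δu · [f(2.125) + f(2.375) + f(2.625) + f(2.875)].
Sum ≈ 1.703.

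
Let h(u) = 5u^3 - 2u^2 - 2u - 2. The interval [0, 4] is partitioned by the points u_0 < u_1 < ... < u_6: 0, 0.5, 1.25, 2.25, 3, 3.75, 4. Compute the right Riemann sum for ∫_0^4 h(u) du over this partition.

Subinterval widths: 0.5, 0.75, 1, 0.75, 0.75, 0.25.
Right endpoints: 0.5, 1.25, 2.25, 3, 3.75, 4.
h(0.5) = -2.875, h(1.25) = 2.140625, h(2.25) = 40.328125, h(3) = 109, h(3.75) = 226.046875, h(4) = 278.
Sum = Σ Δu_i · h(u_i).
Sum = 361.28125.

361.28125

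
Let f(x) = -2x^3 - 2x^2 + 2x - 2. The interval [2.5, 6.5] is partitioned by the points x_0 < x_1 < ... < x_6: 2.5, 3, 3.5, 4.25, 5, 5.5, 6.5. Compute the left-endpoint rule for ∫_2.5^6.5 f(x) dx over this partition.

Subinterval widths: 0.5, 0.5, 0.75, 0.75, 0.5, 1.
Left endpoints: 2.5, 3, 3.5, 4.25, 5, 5.5.
f(2.5) = -40.75, f(3) = -68, f(3.5) = -105.25, f(4.25) = -183.15625, f(5) = -292, f(5.5) = -384.25.
Sum = Σ Δx_i · f(x_i).
Sum = -800.9296875.

-800.9296875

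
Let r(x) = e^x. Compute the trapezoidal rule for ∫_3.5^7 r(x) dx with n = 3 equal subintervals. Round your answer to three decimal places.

1181.497

Δx = (7 − 3.5)/3 = 7/6.
r(3.5) ≈ 33.115, r(14/3) ≈ 106.343, r(35/6) ≈ 341.495, r(7) ≈ 1096.633.
T_3 = (Δx/2)·[r(x_0) + 2r(x_1) + 2r(x_2) + r(x_3)].
Sum ≈ 1181.497.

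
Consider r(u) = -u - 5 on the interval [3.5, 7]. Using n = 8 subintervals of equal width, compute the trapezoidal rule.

Δu = (7 − 3.5)/8 = 0.4375.
r(3.5) = -8.5, r(3.9375) = -8.9375, r(4.375) = -9.375, r(4.8125) = -9.8125, r(5.25) = -10.25, r(5.6875) = -10.6875, r(6.125) = -11.125, r(6.5625) = -11.5625, r(7) = -12.
T_8 = (Δu/2)·[r(u_0) + 2r(u_1) + ... + 2r(u_{7}) + r(u_8)].
Sum = -35.875.

-35.875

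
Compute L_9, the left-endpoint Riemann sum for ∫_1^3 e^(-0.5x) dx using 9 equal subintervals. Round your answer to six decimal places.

0.810190

Δx = (3 − 1)/9 = 2/9.
Left endpoints: 1, 11/9, 13/9, 5/3, 17/9, 19/9, 7/3, 23/9, 25/9.
f(1) ≈ 0.606531, f(11/9) ≈ 0.542747, f(13/9) ≈ 0.485672, f(5/3) ≈ 0.434598, f(17/9) ≈ 0.388896, f(19/9) ≈ 0.347999, f(7/3) ≈ 0.311403, f(23/9) ≈ 0.278656, f(25/9) ≈ 0.249352.
Sum = Δx · [f(1) + f(11/9) + f(13/9) + ...].
Sum ≈ 0.810190.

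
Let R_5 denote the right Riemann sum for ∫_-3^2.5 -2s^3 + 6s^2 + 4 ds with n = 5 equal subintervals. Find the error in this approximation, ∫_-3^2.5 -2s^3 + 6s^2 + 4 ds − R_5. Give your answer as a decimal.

Exact integral: ∫_-3^2.5 f(s) ds = 128.21875.
R_5 = 80.575.
Error = 128.21875 − 80.575 = 47.64375.

47.64375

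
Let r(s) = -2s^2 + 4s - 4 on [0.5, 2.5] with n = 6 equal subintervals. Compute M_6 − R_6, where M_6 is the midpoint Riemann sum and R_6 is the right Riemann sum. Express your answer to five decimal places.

M_6 ≈ -6.2962963.
R_6 ≈ -7.0740741.
M_6 − R_6 ≈ 0.77778.

0.77778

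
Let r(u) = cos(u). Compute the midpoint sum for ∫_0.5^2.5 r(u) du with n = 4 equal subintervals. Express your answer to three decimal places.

Δu = (2.5 − 0.5)/4 = 0.5.
Midpoints: 0.75, 1.25, 1.75, 2.25.
r(0.75) ≈ 0.732, r(1.25) ≈ 0.315, r(1.75) ≈ -0.178, r(2.25) ≈ -0.628.
Sum = Δu · [r(0.75) + r(1.25) + r(1.75) + r(2.25)].
Sum ≈ 0.120.

0.120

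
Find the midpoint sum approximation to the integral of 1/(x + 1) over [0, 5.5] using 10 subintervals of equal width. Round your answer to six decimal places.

Δx = (5.5 − 0)/10 = 0.55.
Midpoints: 0.275, 0.825, 1.375, 1.925, 2.475, 3.025, 3.575, 4.125, 4.675, 5.225.
f(0.275) = 40/51, f(0.825) = 40/73, f(1.375) = 8/19, f(1.925) = 40/117, f(2.475) = 40/139, f(3.025) = 40/161, f(3.575) = 40/183, f(4.125) = 8/41, f(4.675) = 40/227, f(5.225) = 40/249.
Sum = Δx · [f(0.275) + f(0.825) + f(1.375) + ...].
Sum ≈ 1.860080.

1.860080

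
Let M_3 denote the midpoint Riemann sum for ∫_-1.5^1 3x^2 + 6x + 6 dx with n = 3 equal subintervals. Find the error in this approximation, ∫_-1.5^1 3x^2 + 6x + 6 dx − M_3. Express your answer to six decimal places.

0.434028

Exact integral: ∫_-1.5^1 f(x) dx = 15.625.
M_3 ≈ 15.19097222.
Error ≈ 15.625 − 15.19097222 ≈ 0.434028.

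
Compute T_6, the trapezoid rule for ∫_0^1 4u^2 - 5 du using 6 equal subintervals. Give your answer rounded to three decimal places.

-3.648

Δu = (1 − 0)/6 = 1/6.
f(0) = -5, f(1/6) = -44/9, f(1/3) = -41/9, f(0.5) = -4, f(2/3) = -29/9, f(5/6) = -20/9, f(1) = -1.
T_6 = (Δu/2)·[f(u_0) + 2f(u_1) + ... + 2f(u_{5}) + f(u_6)].
Sum ≈ -3.648.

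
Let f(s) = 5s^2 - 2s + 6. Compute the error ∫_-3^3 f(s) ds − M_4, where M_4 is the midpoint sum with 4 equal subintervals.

5.625

Exact integral: ∫_-3^3 f(s) ds = 126.
M_4 = 120.375.
Error = 126 − 120.375 = 5.625.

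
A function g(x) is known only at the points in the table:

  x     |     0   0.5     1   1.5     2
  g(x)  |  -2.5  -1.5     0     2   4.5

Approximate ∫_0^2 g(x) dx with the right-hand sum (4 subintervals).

Δx = 0.5.
Sum = 0.5·[(-1.5) + 0 + 2 + 4.5] = 2.5.

2.5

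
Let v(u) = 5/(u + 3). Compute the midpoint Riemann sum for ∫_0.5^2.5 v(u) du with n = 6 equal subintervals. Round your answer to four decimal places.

Δu = (2.5 − 0.5)/6 = 1/3.
Midpoints: 2/3, 1, 4/3, 5/3, 2, 7/3.
v(2/3) = 15/11, v(1) = 1.25, v(4/3) = 15/13, v(5/3) = 15/14, v(2) = 1, v(7/3) = 0.9375.
Sum = Δu · [v(2/3) + v(1) + v(4/3) + ...].
Sum ≈ 2.2588.

2.2588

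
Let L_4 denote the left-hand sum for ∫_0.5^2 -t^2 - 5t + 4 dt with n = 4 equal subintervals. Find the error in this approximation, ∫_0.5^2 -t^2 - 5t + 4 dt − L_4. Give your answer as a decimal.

Exact integral: ∫_0.5^2 f(t) dt = -6.
L_4 = -3.92578125.
Error = -6 − (-3.92578125) = -2.07421875.

-2.07421875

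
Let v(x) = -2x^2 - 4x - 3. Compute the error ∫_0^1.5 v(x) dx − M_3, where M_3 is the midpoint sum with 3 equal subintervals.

-0.0625

Exact integral: ∫_0^1.5 v(x) dx = -11.25.
M_3 = -11.1875.
Error = -11.25 − (-11.1875) = -0.0625.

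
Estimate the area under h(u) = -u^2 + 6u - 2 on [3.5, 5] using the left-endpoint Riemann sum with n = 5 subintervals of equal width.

Δu = (5 − 3.5)/5 = 0.3.
Left endpoints: 3.5, 3.8, 4.1, 4.4, 4.7.
h(3.5) = 6.75, h(3.8) = 6.36, h(4.1) = 5.79, h(4.4) = 5.04, h(4.7) = 4.11.
Sum = Δu · [h(3.5) + h(3.8) + h(4.1) + h(4.4) + h(4.7)].
Sum = 8.415.

8.415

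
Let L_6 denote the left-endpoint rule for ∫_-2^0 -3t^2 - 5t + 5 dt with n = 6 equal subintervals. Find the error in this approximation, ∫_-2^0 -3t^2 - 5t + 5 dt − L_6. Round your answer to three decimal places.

0.444

Exact integral: ∫_-2^0 f(t) dt = 12.
L_6 ≈ 11.55556.
Error ≈ 12 − 11.55556 ≈ 0.444.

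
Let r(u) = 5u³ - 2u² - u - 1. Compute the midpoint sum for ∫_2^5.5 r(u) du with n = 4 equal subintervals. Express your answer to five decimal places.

989.50537

Δu = (5.5 − 2)/4 = 0.875.
Midpoints: 2.4375, 3.3125, 4.1875, 5.0625.
r(2.4375) = 233843/4096, r(3.3125) = 636833/4096, r(4.1875) = 1338919/4096, r(5.0625) = 2422421/4096.
Sum = Δu · [r(2.4375) + r(3.3125) + r(4.1875) + r(5.0625)].
Sum ≈ 989.50537.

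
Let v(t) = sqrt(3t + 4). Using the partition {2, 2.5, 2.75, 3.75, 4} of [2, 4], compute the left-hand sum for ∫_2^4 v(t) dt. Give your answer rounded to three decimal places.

6.905

Subinterval widths: 0.5, 0.25, 1, 0.25.
Left endpoints: 2, 2.5, 2.75, 3.75.
v(2) ≈ 3.162, v(2.5) ≈ 3.391, v(2.75) ≈ 3.500, v(3.75) ≈ 3.905.
Sum = Σ Δt_i · v(t_i).
Sum ≈ 6.905.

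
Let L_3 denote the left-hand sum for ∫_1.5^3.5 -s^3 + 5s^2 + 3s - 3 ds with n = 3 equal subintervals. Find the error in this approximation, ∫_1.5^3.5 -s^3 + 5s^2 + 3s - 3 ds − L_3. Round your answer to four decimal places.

5.8704

Exact integral: ∫_1.5^3.5 f(s) ds ≈ 38.583333.
L_3 ≈ 32.712963.
Error ≈ 38.583333 − 32.712963 ≈ 5.8704.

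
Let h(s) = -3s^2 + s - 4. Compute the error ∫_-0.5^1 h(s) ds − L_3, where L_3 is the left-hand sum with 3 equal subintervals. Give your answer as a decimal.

Exact integral: ∫_-0.5^1 h(s) ds = -6.75.
L_3 = -6.75.
Error = -6.75 − (-6.75) = 0.

0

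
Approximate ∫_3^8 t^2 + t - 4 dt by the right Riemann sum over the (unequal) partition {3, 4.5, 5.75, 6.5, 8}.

Subinterval widths: 1.5, 1.25, 0.75, 1.5.
Right endpoints: 4.5, 5.75, 6.5, 8.
f(4.5) = 20.75, f(5.75) = 34.8125, f(6.5) = 44.75, f(8) = 68.
Sum = Σ Δt_i · f(t_i).
Sum = 210.203125.

210.203125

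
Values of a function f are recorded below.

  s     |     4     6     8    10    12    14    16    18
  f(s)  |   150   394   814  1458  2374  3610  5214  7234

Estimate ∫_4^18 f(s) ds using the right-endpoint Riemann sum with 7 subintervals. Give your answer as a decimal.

42196

Δs = 2.
Sum = 2·[394 + 814 + 1458 + 2374 + 3610 + 5214 + 7234] = 42196.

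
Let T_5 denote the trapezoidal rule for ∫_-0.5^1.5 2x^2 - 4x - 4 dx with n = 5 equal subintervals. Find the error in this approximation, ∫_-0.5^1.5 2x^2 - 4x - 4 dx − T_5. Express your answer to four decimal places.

Exact integral: ∫_-0.5^1.5 f(x) dx ≈ -9.666667.
T_5 = -9.56.
Error ≈ -9.666667 − (-9.56) ≈ -0.1067.

-0.1067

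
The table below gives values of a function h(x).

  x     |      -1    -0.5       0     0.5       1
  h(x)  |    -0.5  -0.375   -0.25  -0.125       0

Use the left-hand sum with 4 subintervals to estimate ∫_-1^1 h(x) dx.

-0.625

Δx = 0.5.
Sum = 0.5·[(-0.5) + (-0.375) + (-0.25) + (-0.125)] = -0.625.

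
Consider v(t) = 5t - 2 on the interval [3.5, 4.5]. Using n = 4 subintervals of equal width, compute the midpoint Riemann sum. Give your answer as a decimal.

Δt = (4.5 − 3.5)/4 = 0.25.
Midpoints: 3.625, 3.875, 4.125, 4.375.
v(3.625) = 16.125, v(3.875) = 17.375, v(4.125) = 18.625, v(4.375) = 19.875.
Sum = Δt · [v(3.625) + v(3.875) + v(4.125) + v(4.375)].
Sum = 18.

18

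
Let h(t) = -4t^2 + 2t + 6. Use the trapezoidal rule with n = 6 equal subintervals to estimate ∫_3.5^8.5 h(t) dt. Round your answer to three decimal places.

-673.981

Δt = (8.5 − 3.5)/6 = 5/6.
h(3.5) = -36, h(13/3) = -544/9, h(31/6) = -814/9, h(6) = -126, h(41/6) = -1504/9, h(23/3) = -1924/9, h(8.5) = -266.
T_6 = (Δt/2)·[h(t_0) + 2h(t_1) + ... + 2h(t_{5}) + h(t_6)].
Sum ≈ -673.981.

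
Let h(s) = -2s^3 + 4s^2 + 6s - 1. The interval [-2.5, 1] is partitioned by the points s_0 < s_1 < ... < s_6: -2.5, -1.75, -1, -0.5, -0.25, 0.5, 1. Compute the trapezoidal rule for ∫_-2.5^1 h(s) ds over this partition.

24.3984375

Subinterval widths: 0.75, 0.75, 0.5, 0.25, 0.75, 0.5.
h(-2.5) = 40.25, h(-1.75) = 11.46875, h(-1) = -1, h(-0.5) = -2.75, h(-0.25) = -2.21875, h(0.5) = 2.75, h(1) = 7.
On each subinterval the trapezoid contributes (Δs_i/2)·[h(s_{i-1}) + h(s_i)].
Sum = 24.3984375.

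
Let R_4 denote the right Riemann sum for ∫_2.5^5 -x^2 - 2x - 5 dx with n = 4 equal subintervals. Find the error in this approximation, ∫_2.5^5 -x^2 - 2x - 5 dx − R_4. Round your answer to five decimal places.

Exact integral: ∫_2.5^5 f(x) dx ≈ -67.7083333.
R_4 = -75.29296875.
Error ≈ -67.7083333 − (-75.29296875) ≈ 7.58464.

7.58464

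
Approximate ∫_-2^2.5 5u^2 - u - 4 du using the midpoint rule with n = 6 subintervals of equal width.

19.1953125

Δu = (2.5 − (-2))/6 = 0.75.
Midpoints: -1.625, -0.875, -0.125, 0.625, 1.375, 2.125.
f(-1.625) = 10.828125, f(-0.875) = 0.703125, f(-0.125) = -3.796875, f(0.625) = -2.671875, f(1.375) = 4.078125, f(2.125) = 16.453125.
Sum = Δu · [f(-1.625) + f(-0.875) + f(-0.125) + ...].
Sum = 19.1953125.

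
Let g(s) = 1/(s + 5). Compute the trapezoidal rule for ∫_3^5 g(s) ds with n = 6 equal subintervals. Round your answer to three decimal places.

Δs = (5 − 3)/6 = 1/3.
g(3) = 0.125, g(10/3) = 0.12, g(11/3) = 3/26, g(4) = 1/9, g(13/3) = 3/28, g(14/3) = 3/29, g(5) = 0.1.
T_6 = (Δs/2)·[g(s_0) + 2g(s_1) + ... + 2g(s_{5}) + g(s_6)].
Sum ≈ 0.223.

0.223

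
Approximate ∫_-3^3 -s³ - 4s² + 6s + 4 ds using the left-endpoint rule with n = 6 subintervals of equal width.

Δs = (3 − (-3))/6 = 1.
Left endpoints: -3, -2, -1, 0, 1, 2.
f(-3) = -23, f(-2) = -16, f(-1) = -5, f(0) = 4, f(1) = 5, f(2) = -8.
Sum = Δs · [f(-3) + f(-2) + f(-1) + ...].
Sum = -43.

-43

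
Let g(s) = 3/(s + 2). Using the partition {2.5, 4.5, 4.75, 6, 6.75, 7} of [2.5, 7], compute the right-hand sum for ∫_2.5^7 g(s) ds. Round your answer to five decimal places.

1.84341

Subinterval widths: 2, 0.25, 1.25, 0.75, 0.25.
Right endpoints: 4.5, 4.75, 6, 6.75, 7.
g(4.5) = 6/13, g(4.75) = 4/9, g(6) = 0.375, g(6.75) = 12/35, g(7) = 1/3.
Sum = Σ Δs_i · g(s_i).
Sum ≈ 1.84341.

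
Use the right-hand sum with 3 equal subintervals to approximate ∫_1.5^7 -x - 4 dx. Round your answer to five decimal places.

Δx = (7 − 1.5)/3 = 11/6.
Right endpoints: 10/3, 31/6, 7.
f(10/3) = -22/3, f(31/6) = -55/6, f(7) = -11.
Sum = Δx · [f(10/3) + f(31/6) + f(7)].
Sum ≈ -50.41667.

-50.41667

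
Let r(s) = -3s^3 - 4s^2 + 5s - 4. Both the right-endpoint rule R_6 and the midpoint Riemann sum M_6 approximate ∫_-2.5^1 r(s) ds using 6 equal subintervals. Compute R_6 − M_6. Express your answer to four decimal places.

R_6 ≈ -23.516638.
M_6 ≈ -21.017723.
R_6 − M_6 ≈ -2.4989.

-2.4989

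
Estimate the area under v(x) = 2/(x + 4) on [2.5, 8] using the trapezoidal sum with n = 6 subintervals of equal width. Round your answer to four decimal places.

1.2285

Δx = (8 − 2.5)/6 = 11/12.
v(2.5) = 4/13, v(41/12) = 24/89, v(13/3) = 0.24, v(5.25) = 8/37, v(37/6) = 12/61, v(85/12) = 24/133, v(8) = 1/6.
T_6 = (Δx/2)·[v(x_0) + 2v(x_1) + ... + 2v(x_{5}) + v(x_6)].
Sum ≈ 1.2285.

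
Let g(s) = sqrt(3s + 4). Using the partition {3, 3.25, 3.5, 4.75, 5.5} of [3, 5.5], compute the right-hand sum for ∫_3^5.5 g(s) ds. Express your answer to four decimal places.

10.6148

Subinterval widths: 0.25, 0.25, 1.25, 0.75.
Right endpoints: 3.25, 3.5, 4.75, 5.5.
g(3.25) ≈ 3.7081, g(3.5) ≈ 3.8079, g(4.75) ≈ 4.2720, g(5.5) ≈ 4.5277.
Sum = Σ Δs_i · g(s_i).
Sum ≈ 10.6148.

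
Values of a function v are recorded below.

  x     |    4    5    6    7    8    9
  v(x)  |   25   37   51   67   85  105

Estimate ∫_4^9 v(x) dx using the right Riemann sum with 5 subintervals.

Δx = 1.
Sum = 1·[37 + 51 + 67 + 85 + 105] = 345.

345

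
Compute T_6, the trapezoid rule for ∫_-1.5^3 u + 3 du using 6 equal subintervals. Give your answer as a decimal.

16.875

Δu = (3 − (-1.5))/6 = 0.75.
f(-1.5) = 1.5, f(-0.75) = 2.25, f(0) = 3, f(0.75) = 3.75, f(1.5) = 4.5, f(2.25) = 5.25, f(3) = 6.
T_6 = (Δu/2)·[f(u_0) + 2f(u_1) + ... + 2f(u_{5}) + f(u_6)].
Sum = 16.875.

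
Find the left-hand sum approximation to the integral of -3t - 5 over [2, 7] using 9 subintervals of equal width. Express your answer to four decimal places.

-88.3333

Δt = (7 − 2)/9 = 5/9.
Left endpoints: 2, 23/9, 28/9, 11/3, 38/9, 43/9, 16/3, 53/9, 58/9.
f(2) = -11, f(23/9) = -38/3, f(28/9) = -43/3, f(11/3) = -16, f(38/9) = -53/3, f(43/9) = -58/3, f(16/3) = -21, f(53/9) = -68/3, f(58/9) = -73/3.
Sum = Δt · [f(2) + f(23/9) + f(28/9) + ...].
Sum ≈ -88.3333.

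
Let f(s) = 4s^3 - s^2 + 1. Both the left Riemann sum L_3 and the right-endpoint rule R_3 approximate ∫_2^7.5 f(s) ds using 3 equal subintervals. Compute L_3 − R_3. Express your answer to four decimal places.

-2939.2917

L_3 ≈ 1718.495370.
R_3 ≈ 4657.787037.
L_3 − R_3 ≈ -2939.2917.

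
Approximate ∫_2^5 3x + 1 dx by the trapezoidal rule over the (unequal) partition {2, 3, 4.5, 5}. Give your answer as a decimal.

34.5

Subinterval widths: 1, 1.5, 0.5.
f(2) = 7, f(3) = 10, f(4.5) = 14.5, f(5) = 16.
On each subinterval the trapezoid contributes (Δx_i/2)·[f(x_{i-1}) + f(x_i)].
Sum = 34.5.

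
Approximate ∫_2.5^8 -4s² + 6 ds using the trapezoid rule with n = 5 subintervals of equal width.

Δs = (8 − 2.5)/5 = 1.1.
f(2.5) = -19, f(3.6) = -45.84, f(4.7) = -82.36, f(5.8) = -128.56, f(6.9) = -184.44, f(8) = -250.
T_5 = (Δs/2)·[f(s_0) + 2f(s_1) + ... + 2f(s_{4}) + f(s_5)].
Sum = -633.27.

-633.27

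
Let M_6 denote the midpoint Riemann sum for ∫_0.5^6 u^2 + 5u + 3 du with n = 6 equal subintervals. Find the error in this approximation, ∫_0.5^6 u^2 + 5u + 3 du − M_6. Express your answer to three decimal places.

Exact integral: ∫_0.5^6 f(u) du ≈ 177.83333.
M_6 ≈ 177.44821.
Error ≈ 177.83333 − 177.44821 ≈ 0.385.

0.385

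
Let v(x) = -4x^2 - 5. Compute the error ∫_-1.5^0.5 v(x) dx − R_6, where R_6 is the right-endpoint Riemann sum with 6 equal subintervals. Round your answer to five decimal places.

Exact integral: ∫_-1.5^0.5 v(x) dx ≈ -14.6666667.
R_6 ≈ -13.4814815.
Error ≈ -14.6666667 − (-13.4814815) ≈ -1.18519.

-1.18519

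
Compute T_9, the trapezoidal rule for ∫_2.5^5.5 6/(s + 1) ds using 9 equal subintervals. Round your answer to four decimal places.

3.7175

Δs = (5.5 − 2.5)/9 = 1/3.
f(2.5) = 12/7, f(17/6) = 36/23, f(19/6) = 1.44, f(3.5) = 4/3, f(23/6) = 36/29, f(25/6) = 36/31, f(4.5) = 12/11, f(29/6) = 36/35, f(31/6) = 36/37, f(5.5) = 12/13.
T_9 = (Δs/2)·[f(s_0) + 2f(s_1) + ... + 2f(s_{8}) + f(s_9)].
Sum ≈ 3.7175.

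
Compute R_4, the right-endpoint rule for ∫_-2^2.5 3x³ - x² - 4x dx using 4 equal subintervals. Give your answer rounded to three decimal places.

Δx = (2.5 − (-2))/4 = 1.125.
Right endpoints: -0.875, 0.25, 1.375, 2.5.
f(-0.875) = 371/512, f(0.25) = -1.015625, f(1.375) = 209/512, f(2.5) = 30.625.
Sum = Δx · [f(-0.875) + f(0.25) + f(1.375) + f(2.5)].
Sum ≈ 34.585.

34.585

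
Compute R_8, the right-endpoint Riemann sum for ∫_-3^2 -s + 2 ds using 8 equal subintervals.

Δs = (2 − (-3))/8 = 0.625.
Right endpoints: -2.375, -1.75, -1.125, -0.5, 0.125, 0.75, 1.375, 2.
f(-2.375) = 4.375, f(-1.75) = 3.75, f(-1.125) = 3.125, f(-0.5) = 2.5, f(0.125) = 1.875, f(0.75) = 1.25, f(1.375) = 0.625, f(2) = 0.
Sum = Δs · [f(-2.375) + f(-1.75) + f(-1.125) + ...].
Sum = 10.9375.

10.9375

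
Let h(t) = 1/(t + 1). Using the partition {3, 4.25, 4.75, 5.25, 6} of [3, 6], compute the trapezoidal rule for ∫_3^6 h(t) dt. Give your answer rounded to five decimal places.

Subinterval widths: 1.25, 0.5, 0.5, 0.75.
h(3) = 0.25, h(4.25) = 4/21, h(4.75) = 4/23, h(5.25) = 0.16, h(6) = 1/7.
On each subinterval the trapezoid contributes (Δt_i/2)·[h(t_{i-1}) + h(t_i)].
Sum ≈ 0.56344.

0.56344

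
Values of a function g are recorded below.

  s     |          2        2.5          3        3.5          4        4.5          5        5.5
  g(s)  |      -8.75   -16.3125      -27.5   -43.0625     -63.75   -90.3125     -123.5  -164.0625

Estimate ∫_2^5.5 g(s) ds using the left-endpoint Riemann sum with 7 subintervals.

-186.59375

Δs = 0.5.
Sum = 0.5·[(-8.75) + (-16.3125) + (-27.5) + (-43.0625) + (-63.75) + (-90.3125) + (-123.5)] = -186.59375.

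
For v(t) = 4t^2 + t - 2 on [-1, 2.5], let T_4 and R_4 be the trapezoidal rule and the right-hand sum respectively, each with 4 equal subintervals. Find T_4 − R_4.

T_4 = 19.578125.
R_4 = 30.296875.
T_4 − R_4 = -10.71875.

-10.71875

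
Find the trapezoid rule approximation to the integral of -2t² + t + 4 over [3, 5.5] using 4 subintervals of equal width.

-72.6171875

Δt = (5.5 − 3)/4 = 0.625.
f(3) = -11, f(3.625) = -18.65625, f(4.25) = -27.875, f(4.875) = -38.65625, f(5.5) = -51.
T_4 = (Δt/2)·[f(t_0) + 2f(t_1) + 2f(t_2) + 2f(t_3) + f(t_4)].
Sum = -72.6171875.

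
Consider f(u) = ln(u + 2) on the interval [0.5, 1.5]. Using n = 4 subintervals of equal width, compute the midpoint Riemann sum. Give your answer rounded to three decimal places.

1.094

Δu = (1.5 − 0.5)/4 = 0.25.
Midpoints: 0.625, 0.875, 1.125, 1.375.
f(0.625) ≈ 0.965, f(0.875) ≈ 1.056, f(1.125) ≈ 1.139, f(1.375) ≈ 1.216.
Sum = Δu · [f(0.625) + f(0.875) + f(1.125) + f(1.375)].
Sum ≈ 1.094.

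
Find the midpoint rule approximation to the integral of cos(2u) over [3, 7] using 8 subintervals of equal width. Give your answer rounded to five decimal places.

Δu = (7 − 3)/8 = 0.5.
Midpoints: 3.25, 3.75, 4.25, 4.75, 5.25, 5.75, 6.25, 6.75.
f(3.25) ≈ 0.97659, f(3.75) ≈ 0.34664, f(4.25) ≈ -0.60201, f(4.75) ≈ -0.99717, f(5.25) ≈ -0.47554, f(5.75) ≈ 0.48330, f(6.25) ≈ 0.99780, f(6.75) ≈ 0.59492.
Sum = Δu · [f(3.25) + f(3.75) + f(4.25) + ...].
Sum ≈ 0.66226.

0.66226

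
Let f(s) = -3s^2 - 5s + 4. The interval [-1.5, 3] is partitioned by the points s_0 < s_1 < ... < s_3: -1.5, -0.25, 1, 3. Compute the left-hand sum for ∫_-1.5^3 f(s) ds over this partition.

4.265625

Subinterval widths: 1.25, 1.25, 2.
Left endpoints: -1.5, -0.25, 1.
f(-1.5) = 4.75, f(-0.25) = 5.0625, f(1) = -4.
Sum = Σ Δs_i · f(s_i).
Sum = 4.265625.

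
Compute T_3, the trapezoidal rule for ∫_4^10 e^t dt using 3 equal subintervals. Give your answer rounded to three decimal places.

Δt = (10 − 4)/3 = 2.
f(4) ≈ 54.598, f(6) ≈ 403.429, f(8) ≈ 2980.958, f(10) ≈ 22026.466.
T_3 = (Δt/2)·[f(t_0) + 2f(t_1) + 2f(t_2) + f(t_3)].
Sum ≈ 28849.838.

28849.838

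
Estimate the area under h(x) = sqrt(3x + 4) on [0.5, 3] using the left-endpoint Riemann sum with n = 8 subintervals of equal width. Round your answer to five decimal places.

7.35093

Δx = (3 − 0.5)/8 = 0.3125.
Left endpoints: 0.5, 0.8125, 1.125, 1.4375, 1.75, 2.0625, 2.375, 2.6875.
h(0.5) ≈ 2.34521, h(0.8125) ≈ 2.53722, h(1.125) ≈ 2.71570, h(1.4375) ≈ 2.88314, h(1.75) ≈ 3.04138, h(2.0625) ≈ 3.19179, h(2.375) ≈ 3.33542, h(2.6875) ≈ 3.47311.
Sum = Δx · [h(0.5) + h(0.8125) + h(1.125) + ...].
Sum ≈ 7.35093.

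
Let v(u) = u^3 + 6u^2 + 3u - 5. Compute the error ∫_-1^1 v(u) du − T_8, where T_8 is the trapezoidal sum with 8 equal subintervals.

Exact integral: ∫_-1^1 v(u) du = -6.
T_8 = -5.875.
Error = -6 − (-5.875) = -0.125.

-0.125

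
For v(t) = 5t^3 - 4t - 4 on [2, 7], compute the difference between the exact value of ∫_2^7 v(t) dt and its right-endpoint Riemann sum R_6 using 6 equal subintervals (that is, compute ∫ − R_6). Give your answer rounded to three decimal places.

Exact integral: ∫_2^7 v(t) dt = 2871.25.
R_6 ≈ 3599.89583.
Error ≈ 2871.25 − 3599.89583 ≈ -728.646.

-728.646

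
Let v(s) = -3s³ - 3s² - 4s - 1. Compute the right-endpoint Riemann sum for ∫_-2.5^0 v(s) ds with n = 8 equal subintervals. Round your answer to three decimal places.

Δs = (0 − (-2.5))/8 = 0.3125.
Right endpoints: -2.1875, -1.875, -1.5625, -1.25, -0.9375, -0.625, -0.3125, 0.
v(-2.1875) = 101569/4096, v(-1.875) = 8053/512, v(-1.5625) = 38379/4096, v(-1.25) = 5.171875, v(-0.9375) = 10589/4096, v(-0.625) = 543/512, v(-0.3125) = 199/4096, v(0) = -1.
Sum = Δs · [v(-2.1875) + v(-1.875) + v(-1.5625) + ...].
Sum ≈ 18.051.

18.051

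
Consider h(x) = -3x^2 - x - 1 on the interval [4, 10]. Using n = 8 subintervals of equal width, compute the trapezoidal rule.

-985.6875

Δx = (10 − 4)/8 = 0.75.
h(4) = -53, h(4.75) = -73.4375, h(5.5) = -97.25, h(6.25) = -124.4375, h(7) = -155, h(7.75) = -188.9375, h(8.5) = -226.25, h(9.25) = -266.9375, h(10) = -311.
T_8 = (Δx/2)·[h(x_0) + 2h(x_1) + ... + 2h(x_{7}) + h(x_8)].
Sum = -985.6875.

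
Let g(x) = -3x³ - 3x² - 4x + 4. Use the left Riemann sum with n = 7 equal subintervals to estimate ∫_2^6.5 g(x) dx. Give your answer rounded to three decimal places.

Δx = (6.5 − 2)/7 = 9/14.
Left endpoints: 2, 37/14, 23/7, 55/14, 32/7, 73/14, 41/7.
g(2) = -40, g(37/14) = -227489/2744, g(23/7) = -50746/343, g(55/14) = -658319/2744, g(32/7) = -124708/343, g(73/14) = -1437125/2744, g(41/7) = -248728/343.
Sum = Δx · [g(2) + g(37/14) + g(23/7) + ...].
Sum ≈ -1364.935.

-1364.935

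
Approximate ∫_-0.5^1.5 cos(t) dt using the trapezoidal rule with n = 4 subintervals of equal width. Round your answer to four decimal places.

1.4460

Δt = (1.5 − (-0.5))/4 = 0.5.
f(-0.5) ≈ 0.8776, f(0) ≈ 1.0000, f(0.5) ≈ 0.8776, f(1) ≈ 0.5403, f(1.5) ≈ 0.0707.
T_4 = (Δt/2)·[f(t_0) + 2f(t_1) + 2f(t_2) + 2f(t_3) + f(t_4)].
Sum ≈ 1.4460.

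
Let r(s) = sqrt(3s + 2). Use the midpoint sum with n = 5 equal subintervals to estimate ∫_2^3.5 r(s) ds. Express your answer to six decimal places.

Δs = (3.5 − 2)/5 = 0.3.
Midpoints: 2.15, 2.45, 2.75, 3.05, 3.35.
r(2.15) ≈ 2.906888, r(2.45) ≈ 3.057777, r(2.75) ≈ 3.201562, r(3.05) ≈ 3.339162, r(3.35) ≈ 3.471311.
Sum = Δs · [r(2.15) + r(2.45) + r(2.75) + r(3.05) + r(3.35)].
Sum ≈ 4.793010.

4.793010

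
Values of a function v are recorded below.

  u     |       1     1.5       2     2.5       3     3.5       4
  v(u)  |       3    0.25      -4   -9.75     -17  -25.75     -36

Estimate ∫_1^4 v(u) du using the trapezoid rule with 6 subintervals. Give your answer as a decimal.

-36.375

Δu = 0.5.
T_6 = (0.5/2)·[3 + 2·0.25 + 2·(-4) + 2·(-9.75) + 2·(-17) + 2·(-25.75) + (-36)] = -36.375.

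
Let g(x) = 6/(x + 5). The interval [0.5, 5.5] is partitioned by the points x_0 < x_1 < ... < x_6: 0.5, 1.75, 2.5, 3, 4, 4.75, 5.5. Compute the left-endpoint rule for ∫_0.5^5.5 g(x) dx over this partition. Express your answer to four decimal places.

Subinterval widths: 1.25, 0.75, 0.5, 1, 0.75, 0.75.
Left endpoints: 0.5, 1.75, 2.5, 3, 4, 4.75.
g(0.5) = 12/11, g(1.75) = 8/9, g(2.5) = 0.8, g(3) = 0.75, g(4) = 2/3, g(4.75) = 8/13.
Sum = Σ Δx_i · g(x_i).
Sum ≈ 4.1418.

4.1418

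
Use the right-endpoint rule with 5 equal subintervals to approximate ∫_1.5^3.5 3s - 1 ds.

14.2

Δs = (3.5 − 1.5)/5 = 0.4.
Right endpoints: 1.9, 2.3, 2.7, 3.1, 3.5.
f(1.9) = 4.7, f(2.3) = 5.9, f(2.7) = 7.1, f(3.1) = 8.3, f(3.5) = 9.5.
Sum = Δs · [f(1.9) + f(2.3) + f(2.7) + f(3.1) + f(3.5)].
Sum = 14.2.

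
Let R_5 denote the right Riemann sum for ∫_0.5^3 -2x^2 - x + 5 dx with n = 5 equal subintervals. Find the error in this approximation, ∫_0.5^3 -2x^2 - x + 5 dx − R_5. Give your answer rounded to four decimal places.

5.2083

Exact integral: ∫_0.5^3 f(x) dx ≈ -9.791667.
R_5 = -15.
Error ≈ -9.791667 − (-15) ≈ 5.2083.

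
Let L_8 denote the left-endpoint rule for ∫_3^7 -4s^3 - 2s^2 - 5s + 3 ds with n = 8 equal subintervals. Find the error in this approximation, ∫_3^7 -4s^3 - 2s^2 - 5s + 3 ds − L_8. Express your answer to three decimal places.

-330.667

Exact integral: ∫_3^7 f(s) ds ≈ -2618.66667.
L_8 = -2288.
Error ≈ -2618.66667 − (-2288) ≈ -330.667.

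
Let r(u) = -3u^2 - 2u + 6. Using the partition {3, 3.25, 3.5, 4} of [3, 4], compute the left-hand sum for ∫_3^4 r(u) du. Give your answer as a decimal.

Subinterval widths: 0.25, 0.25, 0.5.
Left endpoints: 3, 3.25, 3.5.
r(3) = -27, r(3.25) = -32.1875, r(3.5) = -37.75.
Sum = Σ Δu_i · r(u_i).
Sum = -33.671875.

-33.671875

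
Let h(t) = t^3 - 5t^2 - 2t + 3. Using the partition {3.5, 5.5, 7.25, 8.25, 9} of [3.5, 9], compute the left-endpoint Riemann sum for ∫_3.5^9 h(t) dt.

230.26171875

Subinterval widths: 2, 1.75, 1, 0.75.
Left endpoints: 3.5, 5.5, 7.25, 8.25.
h(3.5) = -22.375, h(5.5) = 7.125, h(7.25) = 106.765625, h(8.25) = 207.703125.
Sum = Σ Δt_i · h(t_i).
Sum = 230.26171875.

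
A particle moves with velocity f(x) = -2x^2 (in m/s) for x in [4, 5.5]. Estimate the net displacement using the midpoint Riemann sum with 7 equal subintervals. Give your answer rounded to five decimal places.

-68.23852

Δx = (5.5 − 4)/7 = 3/14.
Midpoints: 115/28, 121/28, 127/28, 4.75, 139/28, 145/28, 151/28.
f(115/28) = -13225/392, f(121/28) = -14641/392, f(127/28) = -16129/392, f(4.75) = -45.125, f(139/28) = -19321/392, f(145/28) = -21025/392, f(151/28) = -22801/392.
Sum = Δx · [f(115/28) + f(121/28) + f(127/28) + ...].
Sum ≈ -68.23852.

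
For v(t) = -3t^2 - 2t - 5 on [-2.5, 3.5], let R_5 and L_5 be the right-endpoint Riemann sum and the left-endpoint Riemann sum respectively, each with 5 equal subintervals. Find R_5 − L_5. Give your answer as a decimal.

R_5 = -116.82.
L_5 = -80.82.
R_5 − L_5 = -36.

-36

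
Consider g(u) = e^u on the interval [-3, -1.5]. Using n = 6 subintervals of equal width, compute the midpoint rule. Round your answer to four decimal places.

Δu = (-1.5 − (-3))/6 = 0.25.
Midpoints: -2.875, -2.625, -2.375, -2.125, -1.875, -1.625.
g(-2.875) ≈ 0.0564, g(-2.625) ≈ 0.0724, g(-2.375) ≈ 0.0930, g(-2.125) ≈ 0.1194, g(-1.875) ≈ 0.1534, g(-1.625) ≈ 0.1969.
Sum = Δu · [g(-2.875) + g(-2.625) + g(-2.375) + ...].
Sum ≈ 0.1729.

0.1729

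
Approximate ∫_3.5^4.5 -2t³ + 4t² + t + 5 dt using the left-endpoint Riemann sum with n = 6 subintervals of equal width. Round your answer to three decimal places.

-51.468

Δt = (4.5 − 3.5)/6 = 1/6.
Left endpoints: 3.5, 11/3, 23/6, 4, 25/6, 13/3.
f(3.5) = -28.25, f(11/3) = -976/27, f(23/6) = -4865/108, f(4) = -55, f(25/6) = -7135/108, f(13/3) = -2114/27.
Sum = Δt · [f(3.5) + f(11/3) + f(23/6) + ...].
Sum ≈ -51.468.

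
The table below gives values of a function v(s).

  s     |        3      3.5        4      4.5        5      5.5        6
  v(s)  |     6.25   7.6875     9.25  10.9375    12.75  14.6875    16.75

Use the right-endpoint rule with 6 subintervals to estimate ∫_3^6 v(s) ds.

36.03125

Δs = 0.5.
Sum = 0.5·[7.6875 + 9.25 + 10.9375 + 12.75 + 14.6875 + 16.75] = 36.03125.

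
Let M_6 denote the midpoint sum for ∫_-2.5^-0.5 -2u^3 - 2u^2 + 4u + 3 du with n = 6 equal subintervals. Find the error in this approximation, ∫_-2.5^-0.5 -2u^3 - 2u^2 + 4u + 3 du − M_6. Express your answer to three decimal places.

Exact integral: ∫_-2.5^-0.5 f(u) du ≈ 3.16667.
M_6 ≈ 3.03704.
Error ≈ 3.16667 − 3.03704 ≈ 0.130.

0.130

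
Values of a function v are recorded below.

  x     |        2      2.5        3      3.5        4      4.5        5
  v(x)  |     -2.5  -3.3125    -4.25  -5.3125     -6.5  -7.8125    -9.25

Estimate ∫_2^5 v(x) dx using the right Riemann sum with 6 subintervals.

Δx = 0.5.
Sum = 0.5·[(-3.3125) + (-4.25) + (-5.3125) + (-6.5) + (-7.8125) + (-9.25)] = -18.21875.

-18.21875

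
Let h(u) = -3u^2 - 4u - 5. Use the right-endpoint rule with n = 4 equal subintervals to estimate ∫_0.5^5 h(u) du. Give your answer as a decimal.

Δu = (5 − 0.5)/4 = 1.125.
Right endpoints: 1.625, 2.75, 3.875, 5.
h(1.625) = -19.421875, h(2.75) = -38.6875, h(3.875) = -65.546875, h(5) = -100.
Sum = Δu · [h(1.625) + h(2.75) + h(3.875) + h(5)].
Sum = -251.61328125.

-251.61328125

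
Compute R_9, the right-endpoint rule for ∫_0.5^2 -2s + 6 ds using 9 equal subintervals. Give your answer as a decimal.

5

Δs = (2 − 0.5)/9 = 1/6.
Right endpoints: 2/3, 5/6, 1, 7/6, 4/3, 1.5, 5/3, 11/6, 2.
f(2/3) = 14/3, f(5/6) = 13/3, f(1) = 4, f(7/6) = 11/3, f(4/3) = 10/3, f(1.5) = 3, f(5/3) = 8/3, f(11/6) = 7/3, f(2) = 2.
Sum = Δs · [f(2/3) + f(5/6) + f(1) + ...].
Sum = 5.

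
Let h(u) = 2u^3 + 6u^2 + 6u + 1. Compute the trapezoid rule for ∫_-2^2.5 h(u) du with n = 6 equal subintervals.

Δu = (2.5 − (-2))/6 = 0.75.
h(-2) = -3, h(-1.25) = -1.03125, h(-0.5) = -0.75, h(0.25) = 2.90625, h(1) = 15, h(1.75) = 40.59375, h(2.5) = 84.75.
T_6 = (Δu/2)·[h(u_0) + 2h(u_1) + ... + 2h(u_{5}) + h(u_6)].
Sum = 73.1953125.

73.1953125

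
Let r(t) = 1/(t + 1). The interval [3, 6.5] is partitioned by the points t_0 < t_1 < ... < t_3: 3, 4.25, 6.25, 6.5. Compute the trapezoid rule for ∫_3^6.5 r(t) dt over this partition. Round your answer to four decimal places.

Subinterval widths: 1.25, 2, 0.25.
r(3) = 0.25, r(4.25) = 4/21, r(6.25) = 4/29, r(6.5) = 2/15.
On each subinterval the trapezoid contributes (Δt_i/2)·[r(t_{i-1}) + r(t_i)].
Sum ≈ 0.6376.

0.6376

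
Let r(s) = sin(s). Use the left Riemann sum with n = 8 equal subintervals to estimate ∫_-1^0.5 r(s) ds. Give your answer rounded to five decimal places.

-0.46013

Δs = (0.5 − (-1))/8 = 0.1875.
Left endpoints: -1, -0.8125, -0.625, -0.4375, -0.25, -0.0625, 0.125, 0.3125.
r(-1) ≈ -0.84147, r(-0.8125) ≈ -0.72601, r(-0.625) ≈ -0.58510, r(-0.4375) ≈ -0.42368, r(-0.25) ≈ -0.24740, r(-0.0625) ≈ -0.06246, r(0.125) ≈ 0.12467, r(0.3125) ≈ 0.30744.
Sum = Δs · [r(-1) + r(-0.8125) + r(-0.625) + ...].
Sum ≈ -0.46013.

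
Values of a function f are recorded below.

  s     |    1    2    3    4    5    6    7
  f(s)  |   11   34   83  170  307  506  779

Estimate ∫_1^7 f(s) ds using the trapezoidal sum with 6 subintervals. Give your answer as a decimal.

1495

Δs = 1.
T_6 = (1/2)·[11 + 2·34 + 2·83 + 2·170 + 2·307 + 2·506 + 779] = 1495.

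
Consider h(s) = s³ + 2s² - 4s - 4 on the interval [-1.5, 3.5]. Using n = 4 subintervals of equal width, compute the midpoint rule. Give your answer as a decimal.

Δs = (3.5 − (-1.5))/4 = 1.25.
Midpoints: -0.875, 0.375, 1.625, 2.875.
h(-0.875) = 185/512, h(0.375) = -2645/512, h(1.625) = -475/512, h(2.875) = 12695/512.
Sum = Δs · [h(-0.875) + h(0.375) + h(1.625) + h(2.875)].
Sum = 23.828125.

23.828125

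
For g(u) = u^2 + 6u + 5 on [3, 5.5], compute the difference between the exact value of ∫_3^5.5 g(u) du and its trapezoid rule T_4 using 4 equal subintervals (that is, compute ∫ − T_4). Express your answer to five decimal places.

-0.16276

Exact integral: ∫_3^5.5 g(u) du ≈ 122.7083333.
T_4 = 122.87109375.
Error ≈ 122.7083333 − 122.87109375 ≈ -0.16276.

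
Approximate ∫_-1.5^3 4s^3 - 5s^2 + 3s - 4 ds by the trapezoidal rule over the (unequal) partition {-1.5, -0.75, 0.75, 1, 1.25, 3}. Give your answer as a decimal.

31.671875

Subinterval widths: 0.75, 1.5, 0.25, 0.25, 1.75.
f(-1.5) = -33.25, f(-0.75) = -10.75, f(0.75) = -2.875, f(1) = -2, f(1.25) = -0.25, f(3) = 68.
On each subinterval the trapezoid contributes (Δs_i/2)·[f(s_{i-1}) + f(s_i)].
Sum = 31.671875.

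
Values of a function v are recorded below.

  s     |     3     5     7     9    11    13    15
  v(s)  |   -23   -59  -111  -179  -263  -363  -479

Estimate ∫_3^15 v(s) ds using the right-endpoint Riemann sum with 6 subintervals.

Δs = 2.
Sum = 2·[(-59) + (-111) + (-179) + (-263) + (-363) + (-479)] = -2908.

-2908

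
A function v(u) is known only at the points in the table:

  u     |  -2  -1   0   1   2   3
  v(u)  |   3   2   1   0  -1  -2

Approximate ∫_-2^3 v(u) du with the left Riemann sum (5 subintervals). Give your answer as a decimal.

5

Δu = 1.
Sum = 1·[3 + 2 + 1 + 0 + (-1)] = 5.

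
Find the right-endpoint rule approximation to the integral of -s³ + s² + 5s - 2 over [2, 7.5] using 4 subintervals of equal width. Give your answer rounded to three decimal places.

Δs = (7.5 − 2)/4 = 1.375.
Right endpoints: 3.375, 4.75, 6.125, 7.5.
f(3.375) = -6235/512, f(4.75) = -62.859375, f(6.125) = -83785/512, f(7.5) = -330.125.
Sum = Δs · [f(3.375) + f(4.75) + f(6.125) + f(7.5)].
Sum ≈ -782.106.

-782.106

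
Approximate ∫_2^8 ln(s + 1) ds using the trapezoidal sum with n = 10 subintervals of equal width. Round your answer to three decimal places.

Δs = (8 − 2)/10 = 0.6.
f(2) ≈ 1.099, f(2.6) ≈ 1.281, f(3.2) ≈ 1.435, f(3.8) ≈ 1.569, f(4.4) ≈ 1.686, f(5) ≈ 1.792, f(5.6) ≈ 1.887, f(6.2) ≈ 1.974, f(6.8) ≈ 2.054, f(7.4) ≈ 2.128, f(8) ≈ 2.197.
T_10 = (Δs/2)·[f(s_0) + 2f(s_1) + ... + 2f(s_{9}) + f(s_10)].
Sum ≈ 10.473.

10.473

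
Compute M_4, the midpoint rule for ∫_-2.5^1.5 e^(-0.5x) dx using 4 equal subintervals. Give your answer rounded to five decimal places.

Δx = (1.5 − (-2.5))/4 = 1.
Midpoints: -2, -1, 0, 1.
f(-2) ≈ 2.71828, f(-1) ≈ 1.64872, f(0) ≈ 1.00000, f(1) ≈ 0.60653.
Sum = Δx · [f(-2) + f(-1) + f(0) + f(1)].
Sum ≈ 5.97353.

5.97353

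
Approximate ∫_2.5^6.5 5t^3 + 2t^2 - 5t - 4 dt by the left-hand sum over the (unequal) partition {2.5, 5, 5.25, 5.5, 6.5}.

1394.78515625

Subinterval widths: 2.5, 0.25, 0.25, 1.
Left endpoints: 2.5, 5, 5.25, 5.5.
f(2.5) = 74.125, f(5) = 646, f(5.25) = 748.390625, f(5.5) = 860.875.
Sum = Σ Δt_i · f(t_i).
Sum = 1394.78515625.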